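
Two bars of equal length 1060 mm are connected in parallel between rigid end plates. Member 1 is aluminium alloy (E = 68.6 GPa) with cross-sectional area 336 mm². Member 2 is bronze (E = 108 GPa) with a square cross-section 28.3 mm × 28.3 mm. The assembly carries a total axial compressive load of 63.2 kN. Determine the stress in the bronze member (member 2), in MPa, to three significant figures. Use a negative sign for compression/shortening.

A_2 = 800.9 mm².
Equal strain + equilibrium ⇒ each member carries load in proportion to AE: A₁E₁ = 23050000 N, A₂E₂ = 86500000 N, ΣAE = 109500000 N.
σ₂ = P·E₂/ΣAE = -63200·108000/109500000 = -62.31 MPa.

-62.3 MPa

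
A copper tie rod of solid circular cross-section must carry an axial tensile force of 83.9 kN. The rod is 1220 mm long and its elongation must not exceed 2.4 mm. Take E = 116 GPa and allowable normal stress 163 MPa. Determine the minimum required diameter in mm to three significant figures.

Required area A ≥ P/σ_allow = 83900/163 = 514.7 mm².
For a solid circular section, d ≥ √(4A/π) = 25.6 mm.
Elongation limit: A ≥ PL/(Eδ_allow) = 83900·1220/(116000·2.4) = 367.7 mm² ⇒ d ≥ 21.64 mm.
The stress limit governs.

25.6 mm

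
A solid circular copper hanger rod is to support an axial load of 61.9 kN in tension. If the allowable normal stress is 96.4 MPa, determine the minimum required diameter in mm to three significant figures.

28.6 mm

Required area A ≥ P/σ_allow = 61900/96.4 = 642.1 mm².
For a solid circular section, d ≥ √(4A/π) = 28.59 mm.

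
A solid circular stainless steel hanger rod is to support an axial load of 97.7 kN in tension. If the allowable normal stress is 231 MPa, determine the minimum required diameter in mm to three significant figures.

Required area A ≥ P/σ_allow = 97700/231 = 422.9 mm².
For a solid circular section, d ≥ √(4A/π) = 23.21 mm.

23.2 mm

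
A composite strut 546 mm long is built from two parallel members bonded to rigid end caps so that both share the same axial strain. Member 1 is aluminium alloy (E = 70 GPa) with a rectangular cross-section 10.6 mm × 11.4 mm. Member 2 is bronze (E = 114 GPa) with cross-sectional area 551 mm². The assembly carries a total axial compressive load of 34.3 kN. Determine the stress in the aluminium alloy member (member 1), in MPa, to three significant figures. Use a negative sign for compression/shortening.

-33.7 MPa

A_1 = 120.8 mm².
Equal strain + equilibrium ⇒ each member carries load in proportion to AE: A₁E₁ = 8459000 N, A₂E₂ = 62810000 N, ΣAE = 71270000 N.
σ₁ = P·E₁/ΣAE = -34300·70000/71270000 = -33.69 MPa.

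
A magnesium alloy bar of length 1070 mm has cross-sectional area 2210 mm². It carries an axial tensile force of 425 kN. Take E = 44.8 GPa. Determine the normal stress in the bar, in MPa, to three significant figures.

σ = N/A = 425000/2210 = 192.3 MPa.

192 MPa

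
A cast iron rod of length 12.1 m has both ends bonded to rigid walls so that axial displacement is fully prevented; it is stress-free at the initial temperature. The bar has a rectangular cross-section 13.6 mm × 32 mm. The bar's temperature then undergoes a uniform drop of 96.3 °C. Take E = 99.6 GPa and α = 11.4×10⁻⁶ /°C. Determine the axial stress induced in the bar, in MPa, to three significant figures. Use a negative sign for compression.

Free thermal expansion αLΔT = 11.4e-6 · 12100 · -96.3 = -13.28 mm.
The walls impose strain ε = −(-13.28)/12100 = 1.0978e-03; σ = Eε = 99600 · 1.0978e-03 = 109.3 MPa.

109 MPa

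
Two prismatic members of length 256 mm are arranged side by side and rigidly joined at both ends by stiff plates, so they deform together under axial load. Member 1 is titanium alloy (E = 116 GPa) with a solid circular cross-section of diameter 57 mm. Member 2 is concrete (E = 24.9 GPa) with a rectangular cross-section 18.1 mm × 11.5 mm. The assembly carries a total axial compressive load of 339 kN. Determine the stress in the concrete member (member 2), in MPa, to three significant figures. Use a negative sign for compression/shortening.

A_1 = 2552 mm².
A_2 = 208.2 mm².
Equal strain + equilibrium ⇒ each member carries load in proportion to AE: A₁E₁ = 296000000 N, A₂E₂ = 5183000 N, ΣAE = 301200000 N.
σ₂ = P·E₂/ΣAE = -339000·24900/301200000 = -28.03 MPa.

-28.0 MPa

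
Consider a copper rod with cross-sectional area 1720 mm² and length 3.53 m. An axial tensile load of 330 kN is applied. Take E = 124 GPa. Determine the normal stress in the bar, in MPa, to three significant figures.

192 MPa

σ = N/A = 330000/1720 = 191.9 MPa.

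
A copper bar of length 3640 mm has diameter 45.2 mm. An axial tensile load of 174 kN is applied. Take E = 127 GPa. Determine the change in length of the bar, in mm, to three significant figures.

3.11 mm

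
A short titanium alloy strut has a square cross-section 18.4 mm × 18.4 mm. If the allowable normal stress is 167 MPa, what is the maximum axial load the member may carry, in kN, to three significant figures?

A = 338.6 mm².
P_max = σ_allow · A = 167 · 338.6 = 56540 N = 56.54 kN.

56.5 kN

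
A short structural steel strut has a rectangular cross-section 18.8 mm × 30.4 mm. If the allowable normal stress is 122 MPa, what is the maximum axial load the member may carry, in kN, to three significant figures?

A = 571.5 mm².
P_max = σ_allow · A = 122 · 571.5 = 69730 N = 69.73 kN.

69.7 kN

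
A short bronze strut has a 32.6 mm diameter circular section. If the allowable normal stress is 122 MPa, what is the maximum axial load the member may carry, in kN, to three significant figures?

102 kN

A = 834.7 mm².
P_max = σ_allow · A = 122 · 834.7 = 101800 N = 101.8 kN.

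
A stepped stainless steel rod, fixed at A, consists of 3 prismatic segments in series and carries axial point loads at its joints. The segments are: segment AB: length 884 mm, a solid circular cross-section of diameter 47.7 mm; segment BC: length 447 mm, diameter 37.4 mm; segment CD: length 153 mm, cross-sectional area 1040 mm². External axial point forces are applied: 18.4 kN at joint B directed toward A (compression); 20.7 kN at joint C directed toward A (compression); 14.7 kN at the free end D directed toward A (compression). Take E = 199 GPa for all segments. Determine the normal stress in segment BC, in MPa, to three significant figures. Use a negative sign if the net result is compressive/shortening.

Internal axial forces (sectioning from the free end, tension +): N_CD = -14.7 kN, N_BC = -35.4 kN, N_AB = -53.8 kN.
A_BC = 1099 mm².
σ_BC = N_BC/A_BC = -35400/1099 = -32.22 MPa.

-32.2 MPa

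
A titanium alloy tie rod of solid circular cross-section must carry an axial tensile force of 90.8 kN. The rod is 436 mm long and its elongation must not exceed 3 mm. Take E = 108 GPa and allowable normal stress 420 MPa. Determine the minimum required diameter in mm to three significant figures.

Required area A ≥ P/σ_allow = 90800/420 = 216.2 mm².
For a solid circular section, d ≥ √(4A/π) = 16.59 mm.
Elongation limit: A ≥ PL/(Eδ_allow) = 90800·436/(108000·3) = 122.2 mm² ⇒ d ≥ 12.47 mm.
The stress limit governs.

16.6 mm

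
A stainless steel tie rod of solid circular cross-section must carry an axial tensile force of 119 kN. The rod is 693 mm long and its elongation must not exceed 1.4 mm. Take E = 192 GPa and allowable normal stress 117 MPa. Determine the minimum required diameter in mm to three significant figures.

36.0 mm

Required area A ≥ P/σ_allow = 119000/117 = 1017 mm².
For a solid circular section, d ≥ √(4A/π) = 35.99 mm.
Elongation limit: A ≥ PL/(Eδ_allow) = 119000·693/(192000·1.4) = 306.8 mm² ⇒ d ≥ 19.76 mm.
The stress limit governs.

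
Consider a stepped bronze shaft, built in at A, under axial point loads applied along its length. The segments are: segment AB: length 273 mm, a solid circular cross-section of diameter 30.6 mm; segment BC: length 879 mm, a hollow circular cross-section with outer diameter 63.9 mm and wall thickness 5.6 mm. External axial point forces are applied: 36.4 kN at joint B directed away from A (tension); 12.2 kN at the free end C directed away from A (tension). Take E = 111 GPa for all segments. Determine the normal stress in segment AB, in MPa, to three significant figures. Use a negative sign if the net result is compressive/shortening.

66.1 MPa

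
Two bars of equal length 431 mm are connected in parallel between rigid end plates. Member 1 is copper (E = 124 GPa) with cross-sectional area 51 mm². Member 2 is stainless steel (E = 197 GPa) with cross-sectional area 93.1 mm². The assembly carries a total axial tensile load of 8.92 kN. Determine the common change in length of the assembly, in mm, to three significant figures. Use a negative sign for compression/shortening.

Equal strain + equilibrium ⇒ each member carries load in proportion to AE: A₁E₁ = 6324000 N, A₂E₂ = 18340000 N, ΣAE = 24660000 N.
δ = PL/ΣAE = 8920·431/24660000 = 0.1559 mm.

0.156 mm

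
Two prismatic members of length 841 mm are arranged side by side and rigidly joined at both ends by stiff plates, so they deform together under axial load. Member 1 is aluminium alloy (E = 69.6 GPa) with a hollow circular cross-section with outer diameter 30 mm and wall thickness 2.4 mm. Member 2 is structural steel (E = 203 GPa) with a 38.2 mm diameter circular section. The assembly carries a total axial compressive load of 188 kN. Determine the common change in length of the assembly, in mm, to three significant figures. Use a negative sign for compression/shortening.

A_1 = 208.1 mm².
A_2 = 1146 mm².
Equal strain + equilibrium ⇒ each member carries load in proportion to AE: A₁E₁ = 14480000 N, A₂E₂ = 232700000 N, ΣAE = 247100000 N.
δ = PL/ΣAE = -188000·841/247100000 = -0.6398 mm.

-0.640 mm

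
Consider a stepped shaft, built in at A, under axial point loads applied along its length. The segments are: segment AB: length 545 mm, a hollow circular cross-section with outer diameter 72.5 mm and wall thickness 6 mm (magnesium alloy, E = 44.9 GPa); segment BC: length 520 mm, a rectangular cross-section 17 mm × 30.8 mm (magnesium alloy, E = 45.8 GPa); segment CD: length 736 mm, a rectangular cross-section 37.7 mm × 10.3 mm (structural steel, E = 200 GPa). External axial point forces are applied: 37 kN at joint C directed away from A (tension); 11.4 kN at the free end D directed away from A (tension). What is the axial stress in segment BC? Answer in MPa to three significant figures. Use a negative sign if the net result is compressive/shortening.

92.4 MPa

Internal axial forces (sectioning from the free end, tension +): N_CD = 11.4 kN, N_BC = 48.4 kN, N_AB = 48.4 kN.
A_BC = 523.6 mm².
σ_BC = N_BC/A_BC = 48400/523.6 = 92.44 MPa.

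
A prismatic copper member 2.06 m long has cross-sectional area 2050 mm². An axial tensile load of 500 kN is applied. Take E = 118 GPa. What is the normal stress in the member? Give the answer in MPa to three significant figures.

244 MPa

σ = N/A = 500000/2050 = 243.9 MPa.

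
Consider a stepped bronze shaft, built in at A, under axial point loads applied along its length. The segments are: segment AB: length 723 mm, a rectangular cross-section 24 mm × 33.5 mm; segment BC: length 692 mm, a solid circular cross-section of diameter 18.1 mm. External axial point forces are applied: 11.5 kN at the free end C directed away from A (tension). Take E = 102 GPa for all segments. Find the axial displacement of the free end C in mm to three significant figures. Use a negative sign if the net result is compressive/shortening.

0.405 mm

Internal axial forces (sectioning from the free end, tension +): N_BC = 11.5 kN, N_AB = 11.5 kN.
A_AB = 804 mm².
A_BC = 257.3 mm².
δ_AB = 11500·723/(804·102000) = 0.1014 mm
δ_BC = 11500·692/(257.3·102000) = 0.3032 mm
δ = Σδ_i = 0.4046 mm.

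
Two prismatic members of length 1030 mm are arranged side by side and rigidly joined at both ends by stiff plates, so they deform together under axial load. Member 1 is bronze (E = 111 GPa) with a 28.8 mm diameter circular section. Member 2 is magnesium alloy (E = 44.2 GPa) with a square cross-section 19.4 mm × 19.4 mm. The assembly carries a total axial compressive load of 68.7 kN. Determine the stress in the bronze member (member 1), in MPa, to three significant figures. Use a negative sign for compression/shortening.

A_1 = 651.4 mm².
A_2 = 376.4 mm².
Equal strain + equilibrium ⇒ each member carries load in proportion to AE: A₁E₁ = 72310000 N, A₂E₂ = 16640000 N, ΣAE = 88950000 N.
σ₁ = P·E₁/ΣAE = -68700·111000/88950000 = -85.73 MPa.

-85.7 MPa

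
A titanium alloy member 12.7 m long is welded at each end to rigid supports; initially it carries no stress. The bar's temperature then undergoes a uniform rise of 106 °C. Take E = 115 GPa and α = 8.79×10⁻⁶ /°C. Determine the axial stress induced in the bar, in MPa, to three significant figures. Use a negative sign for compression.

-107 MPa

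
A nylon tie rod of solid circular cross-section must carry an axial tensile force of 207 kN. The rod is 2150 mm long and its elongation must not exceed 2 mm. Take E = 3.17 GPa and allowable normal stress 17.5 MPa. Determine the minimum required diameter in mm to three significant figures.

Required area A ≥ P/σ_allow = 207000/17.5 = 11830 mm².
For a solid circular section, d ≥ √(4A/π) = 122.7 mm.
Elongation limit: A ≥ PL/(Eδ_allow) = 207000·2150/(3170·2) = 70200 mm² ⇒ d ≥ 299 mm.
The elongation limit governs.

299 mm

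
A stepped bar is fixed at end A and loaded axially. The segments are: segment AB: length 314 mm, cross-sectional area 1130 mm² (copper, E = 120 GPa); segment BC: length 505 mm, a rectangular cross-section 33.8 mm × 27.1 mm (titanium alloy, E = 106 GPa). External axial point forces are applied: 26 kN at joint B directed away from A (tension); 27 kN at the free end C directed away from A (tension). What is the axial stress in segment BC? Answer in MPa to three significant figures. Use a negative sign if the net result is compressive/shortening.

Internal axial forces (sectioning from the free end, tension +): N_BC = 27 kN, N_AB = 53 kN.
A_BC = 916 mm².
σ_BC = N_BC/A_BC = 27000/916 = 29.48 MPa.

29.5 MPa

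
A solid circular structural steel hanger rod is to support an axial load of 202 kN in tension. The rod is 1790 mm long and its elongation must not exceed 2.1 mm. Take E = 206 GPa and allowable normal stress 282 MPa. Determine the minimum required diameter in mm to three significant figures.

Required area A ≥ P/σ_allow = 202000/282 = 716.3 mm².
For a solid circular section, d ≥ √(4A/π) = 30.2 mm.
Elongation limit: A ≥ PL/(Eδ_allow) = 202000·1790/(206000·2.1) = 835.8 mm² ⇒ d ≥ 32.62 mm.
The elongation limit governs.

32.6 mm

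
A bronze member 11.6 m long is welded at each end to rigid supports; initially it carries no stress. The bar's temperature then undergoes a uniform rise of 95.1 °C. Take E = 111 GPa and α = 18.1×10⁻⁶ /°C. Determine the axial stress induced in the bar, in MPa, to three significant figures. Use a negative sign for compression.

-191 MPa

Free thermal expansion αLΔT = 18.1e-6 · 11600 · 95.1 = 19.97 mm.
The walls impose strain ε = −(19.97)/11600 = -1.7213e-03; σ = Eε = 111000 · -1.7213e-03 = -191.1 MPa.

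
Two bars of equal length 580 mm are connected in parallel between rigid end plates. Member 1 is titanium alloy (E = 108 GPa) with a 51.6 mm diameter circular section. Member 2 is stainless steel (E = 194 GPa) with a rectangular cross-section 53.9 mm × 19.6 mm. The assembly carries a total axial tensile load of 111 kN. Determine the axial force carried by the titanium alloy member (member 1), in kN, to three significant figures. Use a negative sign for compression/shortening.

58.2 kN

A_1 = 2091 mm².
A_2 = 1056 mm².
Equal strain + equilibrium ⇒ each member carries load in proportion to AE: A₁E₁ = 225800000 N, A₂E₂ = 204900000 N, ΣAE = 430800000 N.
F₁ = P·A₁E₁/ΣAE = 111000·225800000/430800000 = 58190 N.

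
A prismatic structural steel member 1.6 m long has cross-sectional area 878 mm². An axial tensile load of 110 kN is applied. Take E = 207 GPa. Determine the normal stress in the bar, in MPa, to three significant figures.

σ = N/A = 110000/878 = 125.3 MPa.

125 MPa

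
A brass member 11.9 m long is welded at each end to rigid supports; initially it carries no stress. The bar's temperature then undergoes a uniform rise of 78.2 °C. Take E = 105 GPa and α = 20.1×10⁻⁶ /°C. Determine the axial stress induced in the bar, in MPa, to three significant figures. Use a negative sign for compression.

Free thermal expansion αLΔT = 20.1e-6 · 11900 · 78.2 = 18.7 mm.
The walls impose strain ε = −(18.7)/11900 = -1.5718e-03; σ = Eε = 105000 · -1.5718e-03 = -165 MPa.

-165 MPa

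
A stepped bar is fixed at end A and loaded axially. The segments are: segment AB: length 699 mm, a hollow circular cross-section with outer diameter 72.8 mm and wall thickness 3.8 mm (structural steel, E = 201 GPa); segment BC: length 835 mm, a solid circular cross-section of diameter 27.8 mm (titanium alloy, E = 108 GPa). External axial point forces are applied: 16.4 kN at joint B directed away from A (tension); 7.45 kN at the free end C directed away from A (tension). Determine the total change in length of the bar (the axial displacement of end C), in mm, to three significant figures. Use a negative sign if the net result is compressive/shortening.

Internal axial forces (sectioning from the free end, tension +): N_BC = 7.45 kN, N_AB = 23.85 kN.
A_AB = 823.7 mm².
A_BC = 607 mm².
δ_AB = 23850·699/(823.7·201000) = 0.1007 mm
δ_BC = 7450·835/(607·108000) = 0.09489 mm
δ = Σδ_i = 0.1956 mm.

0.196 mm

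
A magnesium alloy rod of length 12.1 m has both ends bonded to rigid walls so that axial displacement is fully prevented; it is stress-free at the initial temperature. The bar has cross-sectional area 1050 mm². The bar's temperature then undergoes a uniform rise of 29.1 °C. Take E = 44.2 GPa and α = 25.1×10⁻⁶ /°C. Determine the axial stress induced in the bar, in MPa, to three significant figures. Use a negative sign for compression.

Free thermal expansion αLΔT = 25.1e-6 · 12100 · 29.1 = 8.838 mm.
The walls impose strain ε = −(8.838)/12100 = -7.3041e-04; σ = Eε = 44200 · -7.3041e-04 = -32.28 MPa.

-32.3 MPa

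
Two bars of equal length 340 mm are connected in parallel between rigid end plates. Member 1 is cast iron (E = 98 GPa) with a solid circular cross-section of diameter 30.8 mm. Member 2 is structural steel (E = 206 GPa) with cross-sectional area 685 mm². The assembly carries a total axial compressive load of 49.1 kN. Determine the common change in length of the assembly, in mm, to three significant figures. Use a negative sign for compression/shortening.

A_1 = 745.1 mm².
Equal strain + equilibrium ⇒ each member carries load in proportion to AE: A₁E₁ = 73020000 N, A₂E₂ = 141100000 N, ΣAE = 214100000 N.
δ = PL/ΣAE = -49100·340/214100000 = -0.07796 mm.

-0.0780 mm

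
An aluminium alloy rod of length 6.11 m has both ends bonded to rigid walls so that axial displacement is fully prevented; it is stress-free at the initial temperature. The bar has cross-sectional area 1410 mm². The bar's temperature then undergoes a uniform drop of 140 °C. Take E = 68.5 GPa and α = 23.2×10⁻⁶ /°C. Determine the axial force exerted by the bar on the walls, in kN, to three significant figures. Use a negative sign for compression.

314 kN

Free thermal expansion αLΔT = 23.2e-6 · 6110 · -140 = -19.85 mm.
The walls impose strain ε = −(-19.85)/6110 = 3.2480e-03; σ = Eε = 68500 · 3.2480e-03 = 222.5 MPa.
Wall reaction R = σ·A = 222.5·1410 = 313700 N = 313.7 kN.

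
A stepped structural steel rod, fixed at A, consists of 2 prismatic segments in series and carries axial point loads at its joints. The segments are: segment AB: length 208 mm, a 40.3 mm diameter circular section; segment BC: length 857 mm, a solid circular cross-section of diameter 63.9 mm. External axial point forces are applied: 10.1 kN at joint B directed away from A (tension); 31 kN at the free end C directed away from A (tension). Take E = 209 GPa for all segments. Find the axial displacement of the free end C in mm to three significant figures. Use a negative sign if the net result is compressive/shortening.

0.0717 mm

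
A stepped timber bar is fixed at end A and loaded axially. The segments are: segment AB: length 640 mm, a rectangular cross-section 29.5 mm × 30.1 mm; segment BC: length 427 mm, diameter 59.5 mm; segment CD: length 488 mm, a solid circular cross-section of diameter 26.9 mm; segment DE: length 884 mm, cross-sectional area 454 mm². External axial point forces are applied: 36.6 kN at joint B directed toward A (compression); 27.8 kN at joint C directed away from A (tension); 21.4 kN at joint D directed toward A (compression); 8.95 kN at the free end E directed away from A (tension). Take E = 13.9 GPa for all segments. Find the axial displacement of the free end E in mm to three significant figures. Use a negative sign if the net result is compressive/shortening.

-0.448 mm

Internal axial forces (sectioning from the free end, tension +): N_DE = 8.95 kN, N_CD = -12.45 kN, N_BC = 15.35 kN, N_AB = -21.25 kN.
A_AB = 888 mm².
A_BC = 2781 mm².
A_CD = 568.3 mm².
δ_AB = -21250·640/(888·13900) = -1.102 mm
δ_BC = 15350·427/(2781·13900) = 0.1696 mm
δ_CD = -12450·488/(568.3·13900) = -0.7691 mm
δ_DE = 8950·884/(454·13900) = 1.254 mm
δ = Σδ_i = -0.4477 mm.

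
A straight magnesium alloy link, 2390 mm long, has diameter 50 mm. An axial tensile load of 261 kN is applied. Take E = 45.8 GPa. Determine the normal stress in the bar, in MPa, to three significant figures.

A = 1963 mm².
σ = N/A = 261000/1963 = 132.9 MPa.

133 MPa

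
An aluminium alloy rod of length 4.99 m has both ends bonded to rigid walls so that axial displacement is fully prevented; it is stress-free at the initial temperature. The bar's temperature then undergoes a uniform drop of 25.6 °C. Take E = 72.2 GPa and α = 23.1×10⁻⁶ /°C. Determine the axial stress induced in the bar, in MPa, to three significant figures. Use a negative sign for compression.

42.7 MPa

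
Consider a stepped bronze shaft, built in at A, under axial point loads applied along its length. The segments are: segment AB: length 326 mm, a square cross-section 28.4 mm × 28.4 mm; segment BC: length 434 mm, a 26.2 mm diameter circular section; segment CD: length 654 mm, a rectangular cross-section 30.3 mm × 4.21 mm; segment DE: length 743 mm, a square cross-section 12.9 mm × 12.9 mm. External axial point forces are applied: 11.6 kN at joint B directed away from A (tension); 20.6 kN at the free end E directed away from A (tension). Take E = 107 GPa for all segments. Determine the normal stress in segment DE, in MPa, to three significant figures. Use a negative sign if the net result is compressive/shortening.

Internal axial forces (sectioning from the free end, tension +): N_DE = 20.6 kN, N_CD = 20.6 kN, N_BC = 20.6 kN, N_AB = 32.2 kN.
A_DE = 166.4 mm².
σ_DE = N_DE/A_DE = 20600/166.4 = 123.8 MPa.

124 MPa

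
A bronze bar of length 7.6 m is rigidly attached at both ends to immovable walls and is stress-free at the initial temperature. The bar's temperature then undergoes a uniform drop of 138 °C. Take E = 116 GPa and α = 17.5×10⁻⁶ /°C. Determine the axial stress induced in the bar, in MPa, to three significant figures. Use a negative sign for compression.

280 MPa

Free thermal expansion αLΔT = 17.5e-6 · 7600 · -138 = -18.35 mm.
The walls impose strain ε = −(-18.35)/7600 = 2.4150e-03; σ = Eε = 116000 · 2.4150e-03 = 280.1 MPa.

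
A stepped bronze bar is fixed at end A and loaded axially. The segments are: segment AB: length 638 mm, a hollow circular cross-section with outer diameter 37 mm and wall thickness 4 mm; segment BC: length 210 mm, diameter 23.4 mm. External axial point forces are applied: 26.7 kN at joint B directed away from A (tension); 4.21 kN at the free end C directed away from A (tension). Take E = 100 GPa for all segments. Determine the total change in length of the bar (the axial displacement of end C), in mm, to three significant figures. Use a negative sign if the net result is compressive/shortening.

0.496 mm

Internal axial forces (sectioning from the free end, tension +): N_BC = 4.21 kN, N_AB = 30.91 kN.
A_AB = 414.7 mm².
A_BC = 430.1 mm².
δ_AB = 30910·638/(414.7·100000) = 0.4755 mm
δ_BC = 4210·210/(430.1·100000) = 0.02056 mm
δ = Σδ_i = 0.4961 mm.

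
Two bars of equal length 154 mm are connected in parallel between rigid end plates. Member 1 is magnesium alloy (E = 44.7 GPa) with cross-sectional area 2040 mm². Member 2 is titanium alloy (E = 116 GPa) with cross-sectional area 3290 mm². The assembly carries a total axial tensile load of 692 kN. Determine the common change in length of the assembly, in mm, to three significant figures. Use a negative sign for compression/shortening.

Equal strain + equilibrium ⇒ each member carries load in proportion to AE: A₁E₁ = 91190000 N, A₂E₂ = 381600000 N, ΣAE = 472800000 N.
δ = PL/ΣAE = 692000·154/472800000 = 0.2254 mm.

0.225 mm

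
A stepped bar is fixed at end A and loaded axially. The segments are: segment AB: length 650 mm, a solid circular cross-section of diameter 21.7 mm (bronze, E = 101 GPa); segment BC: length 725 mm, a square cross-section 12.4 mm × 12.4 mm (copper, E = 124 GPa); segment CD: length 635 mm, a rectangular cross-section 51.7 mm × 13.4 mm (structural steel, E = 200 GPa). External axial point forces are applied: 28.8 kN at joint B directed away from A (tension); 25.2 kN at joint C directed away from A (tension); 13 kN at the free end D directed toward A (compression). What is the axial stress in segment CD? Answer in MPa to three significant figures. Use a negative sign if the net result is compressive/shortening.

-18.8 MPa

Internal axial forces (sectioning from the free end, tension +): N_CD = -13 kN, N_BC = 12.2 kN, N_AB = 41 kN.
A_CD = 692.8 mm².
σ_CD = N_CD/A_CD = -13000/692.8 = -18.76 MPa.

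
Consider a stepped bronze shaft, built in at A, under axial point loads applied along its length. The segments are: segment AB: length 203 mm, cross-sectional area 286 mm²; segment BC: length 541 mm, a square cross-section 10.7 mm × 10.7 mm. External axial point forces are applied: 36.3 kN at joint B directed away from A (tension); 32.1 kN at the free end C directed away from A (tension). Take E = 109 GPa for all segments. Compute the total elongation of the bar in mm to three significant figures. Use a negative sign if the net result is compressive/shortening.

Internal axial forces (sectioning from the free end, tension +): N_BC = 32.1 kN, N_AB = 68.4 kN.
A_BC = 114.5 mm².
δ_AB = 68400·203/(286·109000) = 0.4454 mm
δ_BC = 32100·541/(114.5·109000) = 1.392 mm
δ = Σδ_i = 1.837 mm.

1.84 mm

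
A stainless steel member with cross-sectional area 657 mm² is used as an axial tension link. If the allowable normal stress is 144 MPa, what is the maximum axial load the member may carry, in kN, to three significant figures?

94.6 kN

P_max = σ_allow · A = 144 · 657 = 94610 N = 94.61 kN.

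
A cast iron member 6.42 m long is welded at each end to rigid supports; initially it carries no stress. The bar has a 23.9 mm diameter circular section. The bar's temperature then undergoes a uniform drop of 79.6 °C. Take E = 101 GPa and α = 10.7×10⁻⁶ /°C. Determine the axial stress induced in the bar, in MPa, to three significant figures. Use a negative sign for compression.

Free thermal expansion αLΔT = 10.7e-6 · 6420 · -79.6 = -5.468 mm.
The walls impose strain ε = −(-5.468)/6420 = 8.5172e-04; σ = Eε = 101000 · 8.5172e-04 = 86.02 MPa.

86.0 MPa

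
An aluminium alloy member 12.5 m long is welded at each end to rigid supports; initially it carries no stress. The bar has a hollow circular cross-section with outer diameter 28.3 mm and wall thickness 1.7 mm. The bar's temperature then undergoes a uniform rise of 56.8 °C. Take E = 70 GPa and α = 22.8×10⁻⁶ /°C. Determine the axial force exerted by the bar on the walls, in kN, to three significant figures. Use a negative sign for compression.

Free thermal expansion αLΔT = 22.8e-6 · 12500 · 56.8 = 16.19 mm.
The walls impose strain ε = −(16.19)/12500 = -1.2950e-03; σ = Eε = 70000 · -1.2950e-03 = -90.65 MPa.
Wall reaction R = σ·A = -90.65·142.1 = -12880 N = -12.88 kN.

-12.9 kN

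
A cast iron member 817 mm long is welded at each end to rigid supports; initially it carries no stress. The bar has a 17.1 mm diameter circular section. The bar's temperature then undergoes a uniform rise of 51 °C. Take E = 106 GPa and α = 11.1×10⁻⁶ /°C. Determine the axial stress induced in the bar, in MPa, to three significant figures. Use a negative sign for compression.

-60.0 MPa

Free thermal expansion αLΔT = 11.1e-6 · 817 · 51 = 0.4625 mm.
The walls impose strain ε = −(0.4625)/817 = -5.6610e-04; σ = Eε = 106000 · -5.6610e-04 = -60.01 MPa.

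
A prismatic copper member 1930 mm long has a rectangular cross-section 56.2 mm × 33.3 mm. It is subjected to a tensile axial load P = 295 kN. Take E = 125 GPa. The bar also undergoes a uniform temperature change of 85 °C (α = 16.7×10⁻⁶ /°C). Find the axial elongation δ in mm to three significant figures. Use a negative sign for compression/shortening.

A = 1871 mm².
δ_mech = NL/(AE) = 295000·1930/(1871·125000) = 2.434 mm.
δ_thermal = αLΔT = 16.7e-6·1930·85 = 2.74 mm.
δ = δ_mech + δ_thermal = 5.173 mm.

5.17 mm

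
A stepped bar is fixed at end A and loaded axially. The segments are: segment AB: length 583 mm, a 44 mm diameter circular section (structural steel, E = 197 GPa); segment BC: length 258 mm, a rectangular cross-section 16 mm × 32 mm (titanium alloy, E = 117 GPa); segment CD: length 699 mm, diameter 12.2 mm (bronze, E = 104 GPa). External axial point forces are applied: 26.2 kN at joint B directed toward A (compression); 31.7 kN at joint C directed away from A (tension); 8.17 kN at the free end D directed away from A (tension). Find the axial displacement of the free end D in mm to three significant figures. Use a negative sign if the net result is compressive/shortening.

Internal axial forces (sectioning from the free end, tension +): N_CD = 8.17 kN, N_BC = 39.87 kN, N_AB = 13.67 kN.
A_AB = 1521 mm².
A_BC = 512 mm².
A_CD = 116.9 mm².
δ_AB = 13670·583/(1521·197000) = 0.02661 mm
δ_BC = 39870·258/(512·117000) = 0.1717 mm
δ_CD = 8170·699/(116.9·104000) = 0.4697 mm
δ = Σδ_i = 0.6681 mm.

0.668 mm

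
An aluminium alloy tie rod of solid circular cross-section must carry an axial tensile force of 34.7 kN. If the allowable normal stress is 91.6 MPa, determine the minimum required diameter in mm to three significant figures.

Required area A ≥ P/σ_allow = 34700/91.6 = 378.8 mm².
For a solid circular section, d ≥ √(4A/π) = 21.96 mm.

22.0 mm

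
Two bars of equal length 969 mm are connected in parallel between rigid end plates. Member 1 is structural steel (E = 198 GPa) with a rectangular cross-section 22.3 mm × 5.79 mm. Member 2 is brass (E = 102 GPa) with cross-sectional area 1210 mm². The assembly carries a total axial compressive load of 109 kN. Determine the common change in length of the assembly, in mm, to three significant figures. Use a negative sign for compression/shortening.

-0.709 mm

A_1 = 129.1 mm².
Equal strain + equilibrium ⇒ each member carries load in proportion to AE: A₁E₁ = 25570000 N, A₂E₂ = 123400000 N, ΣAE = 149000000 N.
δ = PL/ΣAE = -109000·969/149000000 = -0.7089 mm.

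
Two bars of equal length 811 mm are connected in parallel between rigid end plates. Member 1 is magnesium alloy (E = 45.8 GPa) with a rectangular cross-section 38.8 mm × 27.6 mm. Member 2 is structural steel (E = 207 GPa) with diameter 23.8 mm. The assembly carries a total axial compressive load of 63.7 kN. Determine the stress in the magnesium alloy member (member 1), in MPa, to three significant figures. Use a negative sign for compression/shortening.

A_1 = 1071 mm².
A_2 = 444.9 mm².
Equal strain + equilibrium ⇒ each member carries load in proportion to AE: A₁E₁ = 49050000 N, A₂E₂ = 92090000 N, ΣAE = 141100000 N.
σ₁ = P·E₁/ΣAE = -63700·45800/141100000 = -20.67 MPa.

-20.7 MPa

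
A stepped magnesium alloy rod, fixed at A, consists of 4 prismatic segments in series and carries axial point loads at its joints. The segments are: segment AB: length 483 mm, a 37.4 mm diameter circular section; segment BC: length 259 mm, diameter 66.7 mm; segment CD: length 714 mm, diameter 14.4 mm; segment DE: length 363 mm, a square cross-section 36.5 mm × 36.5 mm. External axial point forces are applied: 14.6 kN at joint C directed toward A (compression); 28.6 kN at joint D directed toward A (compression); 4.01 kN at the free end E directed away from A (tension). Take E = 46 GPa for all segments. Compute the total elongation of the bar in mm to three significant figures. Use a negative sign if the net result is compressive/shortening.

Internal axial forces (sectioning from the free end, tension +): N_DE = 4.01 kN, N_CD = -24.59 kN, N_BC = -39.19 kN, N_AB = -39.19 kN.
A_AB = 1099 mm².
A_BC = 3494 mm².
A_CD = 162.9 mm².
A_DE = 1332 mm².
δ_AB = -39190·483/(1099·46000) = -0.3746 mm
δ_BC = -39190·259/(3494·46000) = -0.06315 mm
δ_CD = -24590·714/(162.9·46000) = -2.344 mm
δ_DE = 4010·363/(1332·46000) = 0.02375 mm
δ = Σδ_i = -2.758 mm.

-2.76 mm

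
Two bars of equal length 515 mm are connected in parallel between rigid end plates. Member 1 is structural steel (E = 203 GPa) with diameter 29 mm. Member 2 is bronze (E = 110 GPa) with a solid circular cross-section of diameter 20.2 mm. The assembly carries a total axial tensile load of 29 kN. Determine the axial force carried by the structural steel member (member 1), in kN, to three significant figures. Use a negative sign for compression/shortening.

A_1 = 660.5 mm².
A_2 = 320.5 mm².
Equal strain + equilibrium ⇒ each member carries load in proportion to AE: A₁E₁ = 134100000 N, A₂E₂ = 35250000 N, ΣAE = 169300000 N.
F₁ = P·A₁E₁/ΣAE = 29000·134100000/169300000 = 22960 N.

23.0 kN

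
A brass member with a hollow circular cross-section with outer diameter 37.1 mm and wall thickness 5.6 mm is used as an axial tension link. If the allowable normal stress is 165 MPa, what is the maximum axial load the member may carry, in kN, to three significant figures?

91.4 kN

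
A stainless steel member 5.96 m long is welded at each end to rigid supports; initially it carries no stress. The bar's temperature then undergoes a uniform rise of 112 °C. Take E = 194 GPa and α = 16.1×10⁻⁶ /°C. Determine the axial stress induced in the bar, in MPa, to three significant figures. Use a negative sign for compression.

-350 MPa

Free thermal expansion αLΔT = 16.1e-6 · 5960 · 112 = 10.75 mm.
The walls impose strain ε = −(10.75)/5960 = -1.8032e-03; σ = Eε = 194000 · -1.8032e-03 = -349.8 MPa.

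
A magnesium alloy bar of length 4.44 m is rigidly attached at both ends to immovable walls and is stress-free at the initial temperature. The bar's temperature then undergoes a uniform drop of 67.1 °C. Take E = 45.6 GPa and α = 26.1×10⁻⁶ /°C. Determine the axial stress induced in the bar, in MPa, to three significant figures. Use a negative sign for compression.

Free thermal expansion αLΔT = 26.1e-6 · 4440 · -67.1 = -7.776 mm.
The walls impose strain ε = −(-7.776)/4440 = 1.7513e-03; σ = Eε = 45600 · 1.7513e-03 = 79.86 MPa.

79.9 MPa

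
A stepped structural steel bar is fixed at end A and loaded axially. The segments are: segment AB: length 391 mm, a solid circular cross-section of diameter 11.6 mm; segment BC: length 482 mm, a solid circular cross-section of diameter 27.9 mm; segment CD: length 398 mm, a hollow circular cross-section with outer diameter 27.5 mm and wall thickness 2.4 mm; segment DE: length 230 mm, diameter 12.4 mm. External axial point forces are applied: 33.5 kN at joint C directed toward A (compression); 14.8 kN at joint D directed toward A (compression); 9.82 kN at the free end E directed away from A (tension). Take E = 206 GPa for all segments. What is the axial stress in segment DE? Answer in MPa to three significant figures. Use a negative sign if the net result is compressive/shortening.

81.3 MPa

Internal axial forces (sectioning from the free end, tension +): N_DE = 9.82 kN, N_CD = -4.98 kN, N_BC = -38.48 kN, N_AB = -38.48 kN.
A_DE = 120.8 mm².
σ_DE = N_DE/A_DE = 9820/120.8 = 81.32 MPa.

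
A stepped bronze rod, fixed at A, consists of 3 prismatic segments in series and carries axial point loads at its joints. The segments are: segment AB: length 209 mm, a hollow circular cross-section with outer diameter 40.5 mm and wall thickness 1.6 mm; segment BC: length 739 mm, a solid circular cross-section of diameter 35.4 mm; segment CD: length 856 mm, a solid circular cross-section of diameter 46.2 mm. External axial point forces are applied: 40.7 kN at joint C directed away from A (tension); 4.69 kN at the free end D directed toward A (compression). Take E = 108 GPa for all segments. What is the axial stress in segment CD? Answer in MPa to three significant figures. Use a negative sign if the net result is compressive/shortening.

-2.80 MPa

Internal axial forces (sectioning from the free end, tension +): N_CD = -4.69 kN, N_BC = 36.01 kN, N_AB = 36.01 kN.
A_CD = 1676 mm².
σ_CD = N_CD/A_CD = -4690/1676 = -2.798 MPa.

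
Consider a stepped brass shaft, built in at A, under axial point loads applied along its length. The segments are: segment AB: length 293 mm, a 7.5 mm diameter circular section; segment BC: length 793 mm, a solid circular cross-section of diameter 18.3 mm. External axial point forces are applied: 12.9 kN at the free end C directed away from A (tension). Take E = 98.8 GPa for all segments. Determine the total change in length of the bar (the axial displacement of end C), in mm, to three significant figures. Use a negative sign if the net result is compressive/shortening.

1.26 mm

Internal axial forces (sectioning from the free end, tension +): N_BC = 12.9 kN, N_AB = 12.9 kN.
A_AB = 44.18 mm².
A_BC = 263 mm².
δ_AB = 12900·293/(44.18·98800) = 0.8659 mm
δ_BC = 12900·793/(263·98800) = 0.3937 mm
δ = Σδ_i = 1.26 mm.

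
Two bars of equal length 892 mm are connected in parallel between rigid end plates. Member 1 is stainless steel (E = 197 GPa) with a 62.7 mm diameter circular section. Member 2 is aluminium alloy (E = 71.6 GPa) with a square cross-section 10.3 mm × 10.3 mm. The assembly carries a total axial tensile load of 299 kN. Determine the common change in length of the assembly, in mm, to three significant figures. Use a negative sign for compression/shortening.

0.433 mm

A_1 = 3088 mm².
A_2 = 106.1 mm².
Equal strain + equilibrium ⇒ each member carries load in proportion to AE: A₁E₁ = 608300000 N, A₂E₂ = 7596000 N, ΣAE = 615900000 N.
δ = PL/ΣAE = 299000·892/615900000 = 0.4331 mm.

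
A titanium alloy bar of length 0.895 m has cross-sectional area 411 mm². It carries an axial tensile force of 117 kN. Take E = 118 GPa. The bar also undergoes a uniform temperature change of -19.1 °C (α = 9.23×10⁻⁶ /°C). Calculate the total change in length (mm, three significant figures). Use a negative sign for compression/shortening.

δ_mech = NL/(AE) = 117000·895/(411·118000) = 2.159 mm.
δ_thermal = αLΔT = 9.23e-6·895·-19.1 = -0.1578 mm.
δ = δ_mech + δ_thermal = 2.001 mm.

2.00 mm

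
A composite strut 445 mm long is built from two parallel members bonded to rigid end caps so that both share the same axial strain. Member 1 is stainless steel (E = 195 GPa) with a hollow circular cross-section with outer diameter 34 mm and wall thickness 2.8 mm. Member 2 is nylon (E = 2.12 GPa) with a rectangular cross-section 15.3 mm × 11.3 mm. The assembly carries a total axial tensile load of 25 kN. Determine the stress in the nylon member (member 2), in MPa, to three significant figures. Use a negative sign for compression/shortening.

0.984 MPa

A_1 = 274.4 mm².
A_2 = 172.9 mm².
Equal strain + equilibrium ⇒ each member carries load in proportion to AE: A₁E₁ = 53520000 N, A₂E₂ = 366500 N, ΣAE = 53880000 N.
σ₂ = P·E₂/ΣAE = 25000·2120/53880000 = 0.9836 MPa.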